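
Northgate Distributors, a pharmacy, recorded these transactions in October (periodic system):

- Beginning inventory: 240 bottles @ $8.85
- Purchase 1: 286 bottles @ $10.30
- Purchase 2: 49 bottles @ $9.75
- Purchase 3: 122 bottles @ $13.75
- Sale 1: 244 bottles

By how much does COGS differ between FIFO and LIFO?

$741.95

FIFO COGS: 240 @ $8.85 + 4 @ $10.30 = $2,165.20
LIFO COGS: 122 @ $13.75 + 49 @ $9.75 + 73 @ $10.30 = $2,907.15
Difference = |$2,165.20 − $2,907.15| = $741.95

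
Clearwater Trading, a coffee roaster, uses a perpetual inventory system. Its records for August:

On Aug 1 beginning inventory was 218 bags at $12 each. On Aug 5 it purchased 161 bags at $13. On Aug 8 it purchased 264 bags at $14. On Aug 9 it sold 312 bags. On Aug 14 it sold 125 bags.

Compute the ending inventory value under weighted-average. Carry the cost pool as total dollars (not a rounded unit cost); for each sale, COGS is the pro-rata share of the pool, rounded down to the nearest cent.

After Aug 1: 218 on hand, pool $2,616.00 (≈ $12.0000 each)
After Aug 5: 379 on hand, pool $4,709.00 (≈ $12.4248 each)
After Aug 8: 643 on hand, pool $8,405.00 (≈ $13.0715 each)
Aug 9, sell 312: 312/643 × $8,405.00 → $4,078.32
Aug 14, sell 125: 125/331 × $4,326.68 → $1,633.94
Total COGS = $4,078.32 + $1,633.94 = $5,712.26
Ending inventory (cost pool remaining) = $2,692.74

Ending inventory = $2,692.74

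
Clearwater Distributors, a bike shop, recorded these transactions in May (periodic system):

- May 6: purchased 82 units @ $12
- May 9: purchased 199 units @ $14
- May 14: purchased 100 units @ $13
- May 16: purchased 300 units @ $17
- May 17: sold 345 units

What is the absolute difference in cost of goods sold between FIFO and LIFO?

FIFO COGS: 82 @ $12 + 199 @ $14 + 64 @ $13 = $4,602
LIFO COGS: 300 @ $17 + 45 @ $13 = $5,685
Difference = |$4,602 − $5,685| = $1,083

$1,083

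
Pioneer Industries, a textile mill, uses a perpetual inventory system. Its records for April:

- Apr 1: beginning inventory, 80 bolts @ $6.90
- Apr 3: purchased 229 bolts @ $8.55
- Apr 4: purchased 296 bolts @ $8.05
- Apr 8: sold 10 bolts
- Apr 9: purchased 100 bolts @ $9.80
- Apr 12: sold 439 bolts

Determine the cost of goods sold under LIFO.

Apr 8, 10 sold [LIFO — newest first]: 10 @ $8.05 = $80.50
Apr 12, 439 sold [LIFO — newest first]: 100 @ $9.80 + 286 @ $8.05 + 53 @ $8.55 = $3,735.45
Total COGS = $80.50 + $3,735.45 = $3,815.95
Ending inventory: 80 @ $6.90 + 176 @ $8.55 = $2,056.80

COGS = $3,815.95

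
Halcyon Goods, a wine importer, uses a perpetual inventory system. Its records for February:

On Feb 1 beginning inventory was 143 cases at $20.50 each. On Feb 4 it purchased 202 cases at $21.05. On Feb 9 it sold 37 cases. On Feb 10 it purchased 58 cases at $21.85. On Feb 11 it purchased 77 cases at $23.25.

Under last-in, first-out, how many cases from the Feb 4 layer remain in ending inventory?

165

Feb 9, 37 sold [LIFO — newest first]: 37 @ $21.05 = $778.85
Ending inventory: 143 @ $20.50 + 165 @ $21.05 + 58 @ $21.85 + 77 @ $23.25 = $9,462.30
Check: goods available $10,241.15 = COGS $778.85 + ending $9,462.30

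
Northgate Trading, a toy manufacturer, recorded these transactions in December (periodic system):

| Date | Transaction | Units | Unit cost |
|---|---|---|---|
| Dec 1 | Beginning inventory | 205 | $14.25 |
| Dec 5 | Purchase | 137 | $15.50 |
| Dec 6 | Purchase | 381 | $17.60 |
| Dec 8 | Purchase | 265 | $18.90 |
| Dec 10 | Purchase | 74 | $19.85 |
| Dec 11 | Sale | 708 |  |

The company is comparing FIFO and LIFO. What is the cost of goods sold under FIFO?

COGS = $11,486.35

FIFO COGS: 205 @ $14.25 + 137 @ $15.50 + 366 @ $17.60 = $11,486.35
LIFO COGS: 74 @ $19.85 + 265 @ $18.90 + 369 @ $17.60 = $12,971.80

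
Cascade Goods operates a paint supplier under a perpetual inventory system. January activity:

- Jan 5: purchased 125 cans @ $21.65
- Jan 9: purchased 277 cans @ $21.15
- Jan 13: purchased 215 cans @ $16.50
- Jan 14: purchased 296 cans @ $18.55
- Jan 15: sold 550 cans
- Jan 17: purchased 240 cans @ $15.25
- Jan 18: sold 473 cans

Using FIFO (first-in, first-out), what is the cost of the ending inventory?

Jan 15, 550 sold [FIFO — oldest first]: 125 @ $21.65 + 277 @ $21.15 + 148 @ $16.50 = $11,006.80
Jan 18, 473 sold [FIFO — oldest first]: 67 @ $16.50 + 296 @ $18.55 + 110 @ $15.25 = $8,273.80
Total COGS = $11,006.80 + $8,273.80 = $19,280.60
Ending inventory: 130 @ $15.25 = $1,982.50
Check: goods available $21,263.10 = COGS $19,280.60 + ending $1,982.50

Ending inventory = $1,982.50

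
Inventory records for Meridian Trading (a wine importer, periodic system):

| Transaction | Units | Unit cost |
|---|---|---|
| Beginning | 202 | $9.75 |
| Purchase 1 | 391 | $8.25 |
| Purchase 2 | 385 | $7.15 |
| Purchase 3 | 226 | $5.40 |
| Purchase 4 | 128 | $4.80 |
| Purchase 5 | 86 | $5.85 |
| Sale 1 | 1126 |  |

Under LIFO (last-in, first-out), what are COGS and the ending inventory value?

Sale 1 (1126) [LIFO — newest first]: 86 @ $5.85 + 128 @ $4.80 + 226 @ $5.40 + 385 @ $7.15 + 301 @ $8.25 = $7,573.90
Ending inventory: 202 @ $9.75 + 90 @ $8.25 = $2,712.00

COGS = $7,573.90; ending inventory = $2,712.00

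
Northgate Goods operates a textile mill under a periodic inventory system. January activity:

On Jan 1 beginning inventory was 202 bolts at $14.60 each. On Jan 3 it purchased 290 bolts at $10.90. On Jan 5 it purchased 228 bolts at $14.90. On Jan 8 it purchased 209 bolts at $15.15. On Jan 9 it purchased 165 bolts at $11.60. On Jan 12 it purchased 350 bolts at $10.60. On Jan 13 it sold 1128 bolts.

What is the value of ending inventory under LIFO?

Jan 13, 1128 sold [LIFO — newest first]: 350 @ $10.60 + 165 @ $11.60 + 209 @ $15.15 + 228 @ $14.90 + 176 @ $10.90 = $14,105.95
Ending inventory: 202 @ $14.60 + 114 @ $10.90 = $4,191.80
Check: goods available $18,297.75 = COGS $14,105.95 + ending $4,191.80

Ending inventory = $4,191.80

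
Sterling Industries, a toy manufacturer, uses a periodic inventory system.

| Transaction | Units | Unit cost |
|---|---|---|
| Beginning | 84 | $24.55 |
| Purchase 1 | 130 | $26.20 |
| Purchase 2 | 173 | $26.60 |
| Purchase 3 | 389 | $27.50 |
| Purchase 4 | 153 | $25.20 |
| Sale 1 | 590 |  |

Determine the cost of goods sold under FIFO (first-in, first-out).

COGS = $15,652.50

Sale 1 (590) [FIFO — oldest first]: 84 @ $24.55 + 130 @ $26.20 + 173 @ $26.60 + 203 @ $27.50 = $15,652.50
Ending inventory: 186 @ $27.50 + 153 @ $25.20 = $8,970.60
Check: goods available $24,623.10 = COGS $15,652.50 + ending $8,970.60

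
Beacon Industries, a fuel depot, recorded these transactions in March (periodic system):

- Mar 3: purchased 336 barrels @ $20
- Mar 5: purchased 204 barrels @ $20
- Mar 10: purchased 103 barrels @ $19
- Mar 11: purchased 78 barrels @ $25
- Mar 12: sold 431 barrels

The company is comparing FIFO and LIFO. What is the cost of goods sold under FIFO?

COGS = $8,620

FIFO COGS: 336 @ $20 + 95 @ $20 = $8,620
LIFO COGS: 78 @ $25 + 103 @ $19 + 204 @ $20 + 46 @ $20 = $8,907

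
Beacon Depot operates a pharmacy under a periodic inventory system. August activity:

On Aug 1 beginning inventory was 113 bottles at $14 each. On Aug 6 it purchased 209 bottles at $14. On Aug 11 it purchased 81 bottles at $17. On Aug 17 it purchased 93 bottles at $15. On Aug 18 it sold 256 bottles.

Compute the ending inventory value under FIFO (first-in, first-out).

Ending inventory = $3,696

Aug 18, 256 sold [FIFO — oldest first]: 113 @ $14 + 143 @ $14 = $3,584
Ending inventory: 66 @ $14 + 81 @ $17 + 93 @ $15 = $3,696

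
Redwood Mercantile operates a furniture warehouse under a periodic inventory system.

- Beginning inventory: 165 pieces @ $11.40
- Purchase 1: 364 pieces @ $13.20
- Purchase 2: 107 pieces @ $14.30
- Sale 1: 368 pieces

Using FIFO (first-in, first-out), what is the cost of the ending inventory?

Sale 1 (368) [FIFO — oldest first]: 165 @ $11.40 + 203 @ $13.20 = $4,560.60
Ending inventory: 161 @ $13.20 + 107 @ $14.30 = $3,655.30

Ending inventory = $3,655.30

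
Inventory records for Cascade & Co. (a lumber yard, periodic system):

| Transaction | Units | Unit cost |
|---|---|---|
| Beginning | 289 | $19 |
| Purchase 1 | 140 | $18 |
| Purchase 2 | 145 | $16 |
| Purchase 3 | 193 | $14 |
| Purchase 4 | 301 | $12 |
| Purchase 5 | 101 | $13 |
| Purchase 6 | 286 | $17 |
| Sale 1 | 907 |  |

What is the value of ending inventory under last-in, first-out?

Ending inventory = $9,915

Sale 1 (907) [LIFO — newest first]: 286 @ $17 + 101 @ $13 + 301 @ $12 + 193 @ $14 + 26 @ $16 = $12,905
Ending inventory: 289 @ $19 + 140 @ $18 + 119 @ $16 = $9,915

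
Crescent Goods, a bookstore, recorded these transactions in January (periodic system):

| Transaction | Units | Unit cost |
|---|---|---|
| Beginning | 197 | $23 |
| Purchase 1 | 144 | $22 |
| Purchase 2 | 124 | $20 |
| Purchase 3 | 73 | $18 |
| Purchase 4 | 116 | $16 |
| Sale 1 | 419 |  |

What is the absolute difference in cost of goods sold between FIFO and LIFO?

$1,277

FIFO COGS: 197 @ $23 + 144 @ $22 + 78 @ $20 = $9,259
LIFO COGS: 116 @ $16 + 73 @ $18 + 124 @ $20 + 106 @ $22 = $7,982
Difference = |$9,259 − $7,982| = $1,277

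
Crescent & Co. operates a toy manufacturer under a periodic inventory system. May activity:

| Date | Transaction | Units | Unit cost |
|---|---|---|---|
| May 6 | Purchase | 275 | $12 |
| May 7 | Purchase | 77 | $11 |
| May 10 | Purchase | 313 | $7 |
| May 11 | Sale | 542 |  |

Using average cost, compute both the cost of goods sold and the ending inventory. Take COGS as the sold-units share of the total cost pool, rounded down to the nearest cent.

COGS = $5,165.70; ending inventory = $1,172.30

May 11, sell 542: 542/665 × $6,338.00 → $5,165.70
Ending inventory (cost pool remaining) = $1,172.30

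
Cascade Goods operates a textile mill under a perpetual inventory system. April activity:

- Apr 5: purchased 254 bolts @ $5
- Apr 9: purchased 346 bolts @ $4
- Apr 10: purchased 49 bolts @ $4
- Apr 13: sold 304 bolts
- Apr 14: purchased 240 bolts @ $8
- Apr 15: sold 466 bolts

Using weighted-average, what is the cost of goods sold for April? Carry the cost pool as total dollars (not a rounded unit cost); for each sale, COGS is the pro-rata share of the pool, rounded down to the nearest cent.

COGS = $4,071.25

After Apr 5: 254 on hand, pool $1,270.00 (≈ $5.0000 each)
After Apr 9: 600 on hand, pool $2,654.00 (≈ $4.4233 each)
After Apr 10: 649 on hand, pool $2,850.00 (≈ $4.3914 each)
Apr 13, sell 304: 304/649 × $2,850.00 → $1,334.97
After Apr 14: 585 on hand, pool $3,435.03 (≈ $5.8718 each)
Apr 15, sell 466: 466/585 × $3,435.03 → $2,736.28
Total COGS = $1,334.97 + $2,736.28 = $4,071.25
Ending inventory (cost pool remaining) = $698.75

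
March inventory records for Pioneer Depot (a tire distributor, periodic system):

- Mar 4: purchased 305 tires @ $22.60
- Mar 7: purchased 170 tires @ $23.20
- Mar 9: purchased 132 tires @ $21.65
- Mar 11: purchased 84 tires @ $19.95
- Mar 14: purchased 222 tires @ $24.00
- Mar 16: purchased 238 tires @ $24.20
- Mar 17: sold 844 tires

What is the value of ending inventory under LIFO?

Ending inventory = $6,939.40

Mar 17, 844 sold [LIFO — newest first]: 238 @ $24.20 + 222 @ $24.00 + 84 @ $19.95 + 132 @ $21.65 + 168 @ $23.20 = $19,518.80
Ending inventory: 305 @ $22.60 + 2 @ $23.20 = $6,939.40
Check: goods available $26,458.20 = COGS $19,518.80 + ending $6,939.40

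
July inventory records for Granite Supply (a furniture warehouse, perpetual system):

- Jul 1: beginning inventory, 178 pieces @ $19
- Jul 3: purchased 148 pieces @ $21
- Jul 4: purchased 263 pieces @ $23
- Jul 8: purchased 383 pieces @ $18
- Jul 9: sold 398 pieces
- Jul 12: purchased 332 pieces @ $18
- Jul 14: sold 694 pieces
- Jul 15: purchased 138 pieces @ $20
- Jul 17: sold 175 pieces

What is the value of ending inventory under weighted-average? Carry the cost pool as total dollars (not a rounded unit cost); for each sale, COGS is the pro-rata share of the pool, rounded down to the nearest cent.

After Jul 1: 178 on hand, pool $3,382.00 (≈ $19.0000 each)
After Jul 3: 326 on hand, pool $6,490.00 (≈ $19.9080 each)
After Jul 4: 589 on hand, pool $12,539.00 (≈ $21.2886 each)
After Jul 8: 972 on hand, pool $19,433.00 (≈ $19.9928 each)
Jul 9, sell 398: 398/972 × $19,433.00 → $7,957.13
After Jul 12: 906 on hand, pool $17,451.87 (≈ $19.2625 each)
Jul 14, sell 694: 694/906 × $17,451.87 → $13,368.20
After Jul 15: 350 on hand, pool $6,843.67 (≈ $19.5533 each)
Jul 17, sell 175: 175/350 × $6,843.67 → $3,421.83
Total COGS = $7,957.13 + $13,368.20 + $3,421.83 = $24,747.16
Ending inventory (cost pool remaining) = $3,421.84

Ending inventory = $3,421.84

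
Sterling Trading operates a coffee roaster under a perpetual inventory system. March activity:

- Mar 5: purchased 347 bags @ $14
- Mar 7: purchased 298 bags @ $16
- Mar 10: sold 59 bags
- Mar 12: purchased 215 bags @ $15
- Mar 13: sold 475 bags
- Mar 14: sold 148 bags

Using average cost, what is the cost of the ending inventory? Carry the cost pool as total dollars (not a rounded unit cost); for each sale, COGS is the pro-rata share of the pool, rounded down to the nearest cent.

Ending inventory = $2,660.12

After Mar 5: 347 on hand, pool $4,858.00 (≈ $14.0000 each)
After Mar 7: 645 on hand, pool $9,626.00 (≈ $14.9240 each)
Mar 10, sell 59: 59/645 × $9,626.00 → $880.51
After Mar 12: 801 on hand, pool $11,970.49 (≈ $14.9444 each)
Mar 13, sell 475: 475/801 × $11,970.49 → $7,098.60
Mar 14, sell 148: 148/326 × $4,871.89 → $2,211.77
Total COGS = $880.51 + $7,098.60 + $2,211.77 = $10,190.88
Ending inventory (cost pool remaining) = $2,660.12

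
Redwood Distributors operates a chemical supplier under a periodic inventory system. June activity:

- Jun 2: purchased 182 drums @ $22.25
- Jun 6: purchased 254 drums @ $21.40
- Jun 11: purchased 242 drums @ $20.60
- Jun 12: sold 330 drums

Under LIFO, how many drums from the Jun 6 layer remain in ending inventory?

Jun 12, 330 sold [LIFO — newest first]: 242 @ $20.60 + 88 @ $21.40 = $6,868.40
Ending inventory: 182 @ $22.25 + 166 @ $21.40 = $7,601.90

166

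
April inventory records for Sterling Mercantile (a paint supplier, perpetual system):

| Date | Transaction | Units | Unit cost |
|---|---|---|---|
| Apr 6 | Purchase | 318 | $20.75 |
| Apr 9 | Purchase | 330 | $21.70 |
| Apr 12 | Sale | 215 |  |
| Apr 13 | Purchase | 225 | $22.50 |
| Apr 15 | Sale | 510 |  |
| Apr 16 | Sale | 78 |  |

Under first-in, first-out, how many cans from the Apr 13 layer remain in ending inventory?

Apr 12, 215 sold [FIFO — oldest first]: 215 @ $20.75 = $4,461.25
Apr 15, 510 sold [FIFO — oldest first]: 103 @ $20.75 + 330 @ $21.70 + 77 @ $22.50 = $11,030.75
Apr 16, 78 sold [FIFO — oldest first]: 78 @ $22.50 = $1,755.00
Total COGS = $4,461.25 + $11,030.75 + $1,755.00 = $17,247.00
Ending inventory: 70 @ $22.50 = $1,575.00

70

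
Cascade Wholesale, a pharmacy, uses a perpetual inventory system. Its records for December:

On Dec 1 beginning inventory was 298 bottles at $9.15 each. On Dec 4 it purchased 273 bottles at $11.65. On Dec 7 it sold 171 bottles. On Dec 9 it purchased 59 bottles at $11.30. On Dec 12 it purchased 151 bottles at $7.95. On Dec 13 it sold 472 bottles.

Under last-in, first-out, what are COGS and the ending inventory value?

COGS = $6,511.60; ending inventory = $1,262.70

Dec 7, 171 sold [LIFO — newest first]: 171 @ $11.65 = $1,992.15
Dec 13, 472 sold [LIFO — newest first]: 151 @ $7.95 + 59 @ $11.30 + 102 @ $11.65 + 160 @ $9.15 = $4,519.45
Total COGS = $1,992.15 + $4,519.45 = $6,511.60
Ending inventory: 138 @ $9.15 = $1,262.70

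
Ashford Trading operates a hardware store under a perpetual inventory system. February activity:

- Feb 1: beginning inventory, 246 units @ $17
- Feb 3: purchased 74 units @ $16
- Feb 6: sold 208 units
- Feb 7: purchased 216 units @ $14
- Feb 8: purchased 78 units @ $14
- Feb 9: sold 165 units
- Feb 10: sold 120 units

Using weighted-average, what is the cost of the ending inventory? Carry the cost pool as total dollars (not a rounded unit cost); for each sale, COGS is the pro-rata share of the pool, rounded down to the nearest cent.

Ending inventory = $1,786.43

After Feb 1: 246 on hand, pool $4,182.00 (≈ $17.0000 each)
After Feb 3: 320 on hand, pool $5,366.00 (≈ $16.7688 each)
Feb 6, sell 208: 208/320 × $5,366.00 → $3,487.90
After Feb 7: 328 on hand, pool $4,902.10 (≈ $14.9454 each)
After Feb 8: 406 on hand, pool $5,994.10 (≈ $14.7638 each)
Feb 9, sell 165: 165/406 × $5,994.10 → $2,436.02
Feb 10, sell 120: 120/241 × $3,558.08 → $1,771.65
Total COGS = $3,487.90 + $2,436.02 + $1,771.65 = $7,695.57
Ending inventory (cost pool remaining) = $1,786.43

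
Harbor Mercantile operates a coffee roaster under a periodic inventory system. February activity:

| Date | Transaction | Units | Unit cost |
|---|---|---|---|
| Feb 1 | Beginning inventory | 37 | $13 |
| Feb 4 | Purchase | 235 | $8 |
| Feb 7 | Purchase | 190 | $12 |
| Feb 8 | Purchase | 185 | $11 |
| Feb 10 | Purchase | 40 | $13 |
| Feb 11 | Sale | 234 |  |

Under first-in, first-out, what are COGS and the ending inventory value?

COGS = $2,057; ending inventory = $5,139

Feb 11, 234 sold [FIFO — oldest first]: 37 @ $13 + 197 @ $8 = $2,057
Ending inventory: 38 @ $8 + 190 @ $12 + 185 @ $11 + 40 @ $13 = $5,139
Check: goods available $7,196 = COGS $2,057 + ending $5,139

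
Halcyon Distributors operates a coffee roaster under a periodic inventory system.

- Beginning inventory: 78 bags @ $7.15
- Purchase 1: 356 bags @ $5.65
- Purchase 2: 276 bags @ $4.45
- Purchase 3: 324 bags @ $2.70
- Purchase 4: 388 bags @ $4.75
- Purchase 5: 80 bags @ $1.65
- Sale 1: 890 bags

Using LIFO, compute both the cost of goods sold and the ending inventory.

Sale 1 (890) [LIFO — newest first]: 80 @ $1.65 + 388 @ $4.75 + 324 @ $2.70 + 98 @ $4.45 = $3,285.90
Ending inventory: 78 @ $7.15 + 356 @ $5.65 + 178 @ $4.45 = $3,361.20

COGS = $3,285.90; ending inventory = $3,361.20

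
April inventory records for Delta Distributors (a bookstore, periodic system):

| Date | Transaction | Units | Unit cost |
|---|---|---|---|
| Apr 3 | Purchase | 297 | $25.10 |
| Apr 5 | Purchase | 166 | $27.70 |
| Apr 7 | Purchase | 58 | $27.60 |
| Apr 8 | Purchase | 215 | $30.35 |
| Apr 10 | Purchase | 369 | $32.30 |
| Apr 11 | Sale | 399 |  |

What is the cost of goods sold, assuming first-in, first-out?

Apr 11, 399 sold [FIFO — oldest first]: 297 @ $25.10 + 102 @ $27.70 = $10,280.10
Ending inventory: 64 @ $27.70 + 58 @ $27.60 + 215 @ $30.35 + 369 @ $32.30 = $21,817.55

COGS = $10,280.10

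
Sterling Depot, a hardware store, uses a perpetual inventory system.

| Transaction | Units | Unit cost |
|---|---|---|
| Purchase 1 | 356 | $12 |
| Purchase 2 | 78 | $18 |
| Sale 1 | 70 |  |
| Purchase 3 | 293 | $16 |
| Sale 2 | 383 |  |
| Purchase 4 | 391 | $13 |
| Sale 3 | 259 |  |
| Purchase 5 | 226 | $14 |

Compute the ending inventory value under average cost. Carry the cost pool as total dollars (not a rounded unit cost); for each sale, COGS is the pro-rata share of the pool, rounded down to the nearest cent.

Ending inventory = $8,673.08

After Purchase 1: 356 on hand, pool $4,272.00 (≈ $12.0000 each)
After Purchase 2: 434 on hand, pool $5,676.00 (≈ $13.0783 each)
Sale 1, sell 70: 70/434 × $5,676.00 → $915.48
After Purchase 3: 657 on hand, pool $9,448.52 (≈ $14.3813 each)
Sale 2, sell 383: 383/657 × $9,448.52 → $5,508.04
After Purchase 4: 665 on hand, pool $9,023.48 (≈ $13.5691 each)
Sale 3, sell 259: 259/665 × $9,023.48 → $3,514.40
After Purchase 5: 632 on hand, pool $8,673.08 (≈ $13.7232 each)
Total COGS = $915.48 + $5,508.04 + $3,514.40 = $9,937.92
Ending inventory (cost pool remaining) = $8,673.08
Check: goods available $18,611.00 = COGS $9,937.92 + ending $8,673.08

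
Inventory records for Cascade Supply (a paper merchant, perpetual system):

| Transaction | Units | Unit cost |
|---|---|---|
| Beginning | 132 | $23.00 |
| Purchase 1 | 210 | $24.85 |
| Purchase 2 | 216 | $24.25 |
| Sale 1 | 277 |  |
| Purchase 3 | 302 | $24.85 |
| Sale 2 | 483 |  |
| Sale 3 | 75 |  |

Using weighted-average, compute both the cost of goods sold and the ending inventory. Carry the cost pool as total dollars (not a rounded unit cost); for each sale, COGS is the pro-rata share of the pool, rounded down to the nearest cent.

After Beginning: 132 on hand, pool $3,036.00 (≈ $23.0000 each)
After Purchase 1: 342 on hand, pool $8,254.50 (≈ $24.1360 each)
After Purchase 2: 558 on hand, pool $13,492.50 (≈ $24.1801 each)
Sale 1, sell 277: 277/558 × $13,492.50 → $6,697.88
After Purchase 3: 583 on hand, pool $14,299.32 (≈ $24.5271 each)
Sale 2, sell 483: 483/583 × $14,299.32 → $11,846.60
Sale 3, sell 75: 75/100 × $2,452.72 → $1,839.54
Total COGS = $6,697.88 + $11,846.60 + $1,839.54 = $20,384.02
Ending inventory (cost pool remaining) = $613.18

COGS = $20,384.02; ending inventory = $613.18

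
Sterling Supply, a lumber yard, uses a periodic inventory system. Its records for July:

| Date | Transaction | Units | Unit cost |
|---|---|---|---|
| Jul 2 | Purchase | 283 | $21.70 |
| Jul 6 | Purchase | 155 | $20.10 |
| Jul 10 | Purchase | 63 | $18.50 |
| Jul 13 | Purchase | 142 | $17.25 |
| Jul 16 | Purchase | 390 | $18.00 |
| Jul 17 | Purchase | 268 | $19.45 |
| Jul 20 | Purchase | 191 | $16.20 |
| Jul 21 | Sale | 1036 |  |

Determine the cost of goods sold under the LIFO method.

COGS = $18,608.80

Jul 21, 1036 sold [LIFO — newest first]: 191 @ $16.20 + 268 @ $19.45 + 390 @ $18.00 + 142 @ $17.25 + 45 @ $18.50 = $18,608.80
Ending inventory: 283 @ $21.70 + 155 @ $20.10 + 18 @ $18.50 = $9,589.60
Check: goods available $28,198.40 = COGS $18,608.80 + ending $9,589.60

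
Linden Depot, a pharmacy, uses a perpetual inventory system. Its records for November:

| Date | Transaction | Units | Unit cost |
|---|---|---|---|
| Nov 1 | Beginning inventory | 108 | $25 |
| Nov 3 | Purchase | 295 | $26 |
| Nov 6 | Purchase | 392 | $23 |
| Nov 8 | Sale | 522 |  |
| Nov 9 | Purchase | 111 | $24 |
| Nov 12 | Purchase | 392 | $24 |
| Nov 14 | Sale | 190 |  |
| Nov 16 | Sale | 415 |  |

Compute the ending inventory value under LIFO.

Nov 8, 522 sold [LIFO — newest first]: 392 @ $23 + 130 @ $26 = $12,396
Nov 14, 190 sold [LIFO — newest first]: 190 @ $24 = $4,560
Nov 16, 415 sold [LIFO — newest first]: 202 @ $24 + 111 @ $24 + 102 @ $26 = $10,164
Total COGS = $12,396 + $4,560 + $10,164 = $27,120
Ending inventory: 108 @ $25 + 63 @ $26 = $4,338

Ending inventory = $4,338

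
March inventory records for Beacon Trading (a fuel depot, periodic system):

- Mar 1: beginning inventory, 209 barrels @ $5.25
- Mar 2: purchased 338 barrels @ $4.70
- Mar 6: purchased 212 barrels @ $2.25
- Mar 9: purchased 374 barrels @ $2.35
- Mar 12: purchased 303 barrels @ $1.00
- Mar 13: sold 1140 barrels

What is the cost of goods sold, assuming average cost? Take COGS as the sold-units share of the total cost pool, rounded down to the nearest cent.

COGS = $3,449.17

Mar 13, sell 1140: 1140/1436 × $4,344.75 → $3,449.17
Ending inventory (cost pool remaining) = $895.58
Check: goods available $4,344.75 = COGS $3,449.17 + ending $895.58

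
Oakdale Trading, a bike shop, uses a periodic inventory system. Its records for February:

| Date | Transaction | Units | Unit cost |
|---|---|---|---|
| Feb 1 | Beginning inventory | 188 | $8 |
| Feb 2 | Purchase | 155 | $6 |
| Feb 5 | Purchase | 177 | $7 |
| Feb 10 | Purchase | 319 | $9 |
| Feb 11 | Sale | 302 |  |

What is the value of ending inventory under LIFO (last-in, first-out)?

Feb 11, 302 sold [LIFO — newest first]: 302 @ $9 = $2,718
Ending inventory: 188 @ $8 + 155 @ $6 + 177 @ $7 + 17 @ $9 = $3,826

Ending inventory = $3,826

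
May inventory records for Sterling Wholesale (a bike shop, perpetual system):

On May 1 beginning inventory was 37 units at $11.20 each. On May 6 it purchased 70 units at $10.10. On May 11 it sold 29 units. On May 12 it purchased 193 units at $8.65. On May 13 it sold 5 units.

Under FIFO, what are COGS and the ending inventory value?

May 11, 29 sold [FIFO — oldest first]: 29 @ $11.20 = $324.80
May 13, 5 sold [FIFO — oldest first]: 5 @ $11.20 = $56.00
Total COGS = $324.80 + $56.00 = $380.80
Ending inventory: 3 @ $11.20 + 70 @ $10.10 + 193 @ $8.65 = $2,410.05
Check: goods available $2,790.85 = COGS $380.80 + ending $2,410.05

COGS = $380.80; ending inventory = $2,410.05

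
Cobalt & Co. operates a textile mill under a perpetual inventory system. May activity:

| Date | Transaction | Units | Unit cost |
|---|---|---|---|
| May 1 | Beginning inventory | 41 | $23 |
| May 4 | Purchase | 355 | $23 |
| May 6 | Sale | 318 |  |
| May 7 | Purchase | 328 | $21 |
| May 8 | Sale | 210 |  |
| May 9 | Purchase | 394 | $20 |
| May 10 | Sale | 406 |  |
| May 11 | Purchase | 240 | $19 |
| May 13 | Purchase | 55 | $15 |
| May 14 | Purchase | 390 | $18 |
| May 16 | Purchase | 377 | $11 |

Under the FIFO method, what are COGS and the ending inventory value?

COGS = $20,196; ending inventory = $20,232

May 6, 318 sold [FIFO — oldest first]: 41 @ $23 + 277 @ $23 = $7,314
May 8, 210 sold [FIFO — oldest first]: 78 @ $23 + 132 @ $21 = $4,566
May 10, 406 sold [FIFO — oldest first]: 196 @ $21 + 210 @ $20 = $8,316
Total COGS = $7,314 + $4,566 + $8,316 = $20,196
Ending inventory: 184 @ $20 + 240 @ $19 + 55 @ $15 + 390 @ $18 + 377 @ $11 = $20,232
Check: goods available $40,428 = COGS $20,196 + ending $20,232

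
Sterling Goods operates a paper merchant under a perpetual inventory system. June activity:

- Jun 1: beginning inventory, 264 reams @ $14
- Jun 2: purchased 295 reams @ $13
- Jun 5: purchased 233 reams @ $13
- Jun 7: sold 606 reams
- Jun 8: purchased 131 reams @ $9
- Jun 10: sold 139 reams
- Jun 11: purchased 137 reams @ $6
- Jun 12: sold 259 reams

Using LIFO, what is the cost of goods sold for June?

COGS = $11,777

Jun 7, 606 sold [LIFO — newest first]: 233 @ $13 + 295 @ $13 + 78 @ $14 = $7,956
Jun 10, 139 sold [LIFO — newest first]: 131 @ $9 + 8 @ $14 = $1,291
Jun 12, 259 sold [LIFO — newest first]: 137 @ $6 + 122 @ $14 = $2,530
Total COGS = $7,956 + $1,291 + $2,530 = $11,777
Ending inventory: 56 @ $14 = $784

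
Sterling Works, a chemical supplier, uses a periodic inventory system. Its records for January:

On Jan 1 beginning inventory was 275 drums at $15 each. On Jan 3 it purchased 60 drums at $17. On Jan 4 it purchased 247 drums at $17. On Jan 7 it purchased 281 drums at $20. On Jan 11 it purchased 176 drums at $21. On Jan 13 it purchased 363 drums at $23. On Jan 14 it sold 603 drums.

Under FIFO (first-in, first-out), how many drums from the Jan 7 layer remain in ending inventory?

Jan 14, 603 sold [FIFO — oldest first]: 275 @ $15 + 60 @ $17 + 247 @ $17 + 21 @ $20 = $9,764
Ending inventory: 260 @ $20 + 176 @ $21 + 363 @ $23 = $17,245

260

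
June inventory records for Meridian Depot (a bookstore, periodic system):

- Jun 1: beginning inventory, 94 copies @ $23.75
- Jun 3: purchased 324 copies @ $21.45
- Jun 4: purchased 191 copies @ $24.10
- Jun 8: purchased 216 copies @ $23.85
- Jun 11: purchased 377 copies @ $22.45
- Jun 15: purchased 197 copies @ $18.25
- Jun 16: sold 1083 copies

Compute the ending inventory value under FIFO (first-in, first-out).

Ending inventory = $6,266.80

Jun 16, 1083 sold [FIFO — oldest first]: 94 @ $23.75 + 324 @ $21.45 + 191 @ $24.10 + 216 @ $23.85 + 258 @ $22.45 = $24,729.10
Ending inventory: 119 @ $22.45 + 197 @ $18.25 = $6,266.80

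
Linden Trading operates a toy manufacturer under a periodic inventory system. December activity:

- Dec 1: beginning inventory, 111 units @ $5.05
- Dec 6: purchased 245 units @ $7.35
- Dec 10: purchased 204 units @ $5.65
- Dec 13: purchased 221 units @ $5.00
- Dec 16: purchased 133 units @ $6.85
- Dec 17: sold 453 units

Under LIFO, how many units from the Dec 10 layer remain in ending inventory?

105

Dec 17, 453 sold [LIFO — newest first]: 133 @ $6.85 + 221 @ $5.00 + 99 @ $5.65 = $2,575.40
Ending inventory: 111 @ $5.05 + 245 @ $7.35 + 105 @ $5.65 = $2,954.55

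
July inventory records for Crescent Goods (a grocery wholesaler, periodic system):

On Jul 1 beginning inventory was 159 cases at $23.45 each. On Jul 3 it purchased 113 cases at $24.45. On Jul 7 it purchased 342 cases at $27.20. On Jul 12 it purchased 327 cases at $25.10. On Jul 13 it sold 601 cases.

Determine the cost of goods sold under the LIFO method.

Jul 13, 601 sold [LIFO — newest first]: 327 @ $25.10 + 274 @ $27.20 = $15,660.50
Ending inventory: 159 @ $23.45 + 113 @ $24.45 + 68 @ $27.20 = $8,341.00

COGS = $15,660.50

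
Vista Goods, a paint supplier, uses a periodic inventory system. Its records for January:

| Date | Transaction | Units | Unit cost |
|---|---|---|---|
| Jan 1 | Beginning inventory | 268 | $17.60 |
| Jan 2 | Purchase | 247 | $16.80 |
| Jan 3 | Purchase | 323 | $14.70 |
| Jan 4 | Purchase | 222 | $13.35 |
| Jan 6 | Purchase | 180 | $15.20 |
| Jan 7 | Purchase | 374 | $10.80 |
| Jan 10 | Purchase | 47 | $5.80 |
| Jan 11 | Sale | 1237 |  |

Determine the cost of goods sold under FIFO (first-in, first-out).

COGS = $19,268.60

Jan 11, 1237 sold [FIFO — oldest first]: 268 @ $17.60 + 247 @ $16.80 + 323 @ $14.70 + 222 @ $13.35 + 177 @ $15.20 = $19,268.60
Ending inventory: 3 @ $15.20 + 374 @ $10.80 + 47 @ $5.80 = $4,357.40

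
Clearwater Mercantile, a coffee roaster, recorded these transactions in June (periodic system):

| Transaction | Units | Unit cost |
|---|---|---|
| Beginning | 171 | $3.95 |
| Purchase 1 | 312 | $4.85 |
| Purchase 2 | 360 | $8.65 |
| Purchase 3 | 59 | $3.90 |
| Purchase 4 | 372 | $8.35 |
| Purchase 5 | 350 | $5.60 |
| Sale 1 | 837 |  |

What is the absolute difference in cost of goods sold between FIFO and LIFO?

$529.95

FIFO COGS: 171 @ $3.95 + 312 @ $4.85 + 354 @ $8.65 = $5,250.75
LIFO COGS: 350 @ $5.60 + 372 @ $8.35 + 59 @ $3.90 + 56 @ $8.65 = $5,780.70
Difference = |$5,250.75 − $5,780.70| = $529.95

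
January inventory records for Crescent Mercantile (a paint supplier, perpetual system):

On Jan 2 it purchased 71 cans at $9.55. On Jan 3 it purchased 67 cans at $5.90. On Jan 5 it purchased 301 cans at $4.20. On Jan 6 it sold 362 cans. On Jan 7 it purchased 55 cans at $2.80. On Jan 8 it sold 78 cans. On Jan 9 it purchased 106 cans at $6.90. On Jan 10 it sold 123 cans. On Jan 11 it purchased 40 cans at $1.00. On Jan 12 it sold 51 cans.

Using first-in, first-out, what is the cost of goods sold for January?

Jan 6, 362 sold [FIFO — oldest first]: 71 @ $9.55 + 67 @ $5.90 + 224 @ $4.20 = $2,014.15
Jan 8, 78 sold [FIFO — oldest first]: 77 @ $4.20 + 1 @ $2.80 = $326.20
Jan 10, 123 sold [FIFO — oldest first]: 54 @ $2.80 + 69 @ $6.90 = $627.30
Jan 12, 51 sold [FIFO — oldest first]: 37 @ $6.90 + 14 @ $1.00 = $269.30
Total COGS = $2,014.15 + $326.20 + $627.30 + $269.30 = $3,236.95
Ending inventory: 26 @ $1.00 = $26.00
Check: goods available $3,262.95 = COGS $3,236.95 + ending $26.00

COGS = $3,236.95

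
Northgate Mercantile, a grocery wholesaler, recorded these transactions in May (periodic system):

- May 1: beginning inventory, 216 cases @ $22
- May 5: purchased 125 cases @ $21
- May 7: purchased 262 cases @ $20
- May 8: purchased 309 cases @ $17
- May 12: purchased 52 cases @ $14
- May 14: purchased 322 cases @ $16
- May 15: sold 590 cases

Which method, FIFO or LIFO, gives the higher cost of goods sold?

FIFO COGS: 216 @ $22 + 125 @ $21 + 249 @ $20 = $12,357
LIFO COGS: 322 @ $16 + 52 @ $14 + 216 @ $17 = $9,552

FIFO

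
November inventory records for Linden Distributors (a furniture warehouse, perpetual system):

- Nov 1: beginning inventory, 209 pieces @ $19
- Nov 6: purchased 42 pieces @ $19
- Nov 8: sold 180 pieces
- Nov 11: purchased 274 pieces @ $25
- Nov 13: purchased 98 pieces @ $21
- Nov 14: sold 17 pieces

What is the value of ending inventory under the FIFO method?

Ending inventory = $9,934

Nov 8, 180 sold [FIFO — oldest first]: 180 @ $19 = $3,420
Nov 14, 17 sold [FIFO — oldest first]: 17 @ $19 = $323
Total COGS = $3,420 + $323 = $3,743
Ending inventory: 12 @ $19 + 42 @ $19 + 274 @ $25 + 98 @ $21 = $9,934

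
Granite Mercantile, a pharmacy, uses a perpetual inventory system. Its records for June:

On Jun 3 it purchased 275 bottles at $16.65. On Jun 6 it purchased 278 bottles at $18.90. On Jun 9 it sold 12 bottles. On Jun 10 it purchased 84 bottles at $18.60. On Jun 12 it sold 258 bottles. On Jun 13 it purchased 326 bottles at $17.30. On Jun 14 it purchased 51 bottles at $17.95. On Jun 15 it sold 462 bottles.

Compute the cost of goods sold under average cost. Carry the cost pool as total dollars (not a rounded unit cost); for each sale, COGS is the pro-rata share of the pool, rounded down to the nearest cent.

After Jun 3: 275 on hand, pool $4,578.75 (≈ $16.6500 each)
After Jun 6: 553 on hand, pool $9,832.95 (≈ $17.7811 each)
Jun 9, sell 12: 12/553 × $9,832.95 → $213.37
After Jun 10: 625 on hand, pool $11,181.98 (≈ $17.8912 each)
Jun 12, sell 258: 258/625 × $11,181.98 → $4,615.92
After Jun 13: 693 on hand, pool $12,205.86 (≈ $17.6131 each)
After Jun 14: 744 on hand, pool $13,121.31 (≈ $17.6362 each)
Jun 15, sell 462: 462/744 × $13,121.31 → $8,147.91
Total COGS = $213.37 + $4,615.92 + $8,147.91 = $12,977.20
Ending inventory (cost pool remaining) = $4,973.40
Check: goods available $17,950.60 = COGS $12,977.20 + ending $4,973.40

COGS = $12,977.20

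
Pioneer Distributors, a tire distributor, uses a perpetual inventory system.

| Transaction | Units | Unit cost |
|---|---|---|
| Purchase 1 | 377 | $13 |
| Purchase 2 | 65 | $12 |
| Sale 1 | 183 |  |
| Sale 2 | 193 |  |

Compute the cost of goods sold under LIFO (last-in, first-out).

COGS = $4,823

Sale 1 (183) [LIFO — newest first]: 65 @ $12 + 118 @ $13 = $2,314
Sale 2 (193) [LIFO — newest first]: 193 @ $13 = $2,509
Total COGS = $2,314 + $2,509 = $4,823
Ending inventory: 66 @ $13 = $858
Check: goods available $5,681 = COGS $4,823 + ending $858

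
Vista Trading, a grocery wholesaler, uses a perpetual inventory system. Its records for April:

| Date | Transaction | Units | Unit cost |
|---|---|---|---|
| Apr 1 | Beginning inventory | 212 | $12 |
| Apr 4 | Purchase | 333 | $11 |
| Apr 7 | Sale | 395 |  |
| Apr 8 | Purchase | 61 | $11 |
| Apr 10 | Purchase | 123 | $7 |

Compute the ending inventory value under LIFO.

Apr 7, 395 sold [LIFO — newest first]: 333 @ $11 + 62 @ $12 = $4,407
Ending inventory: 150 @ $12 + 61 @ $11 + 123 @ $7 = $3,332

Ending inventory = $3,332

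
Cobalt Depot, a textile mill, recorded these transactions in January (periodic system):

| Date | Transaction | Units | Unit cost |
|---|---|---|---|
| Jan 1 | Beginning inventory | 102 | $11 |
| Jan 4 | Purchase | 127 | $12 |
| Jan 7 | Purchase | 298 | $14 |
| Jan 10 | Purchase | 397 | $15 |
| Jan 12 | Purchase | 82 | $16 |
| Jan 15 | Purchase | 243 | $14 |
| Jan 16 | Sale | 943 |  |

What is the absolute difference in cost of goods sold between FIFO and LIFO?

$686

FIFO COGS: 102 @ $11 + 127 @ $12 + 298 @ $14 + 397 @ $15 + 19 @ $16 = $13,077
LIFO COGS: 243 @ $14 + 82 @ $16 + 397 @ $15 + 221 @ $14 = $13,763
Difference = |$13,077 − $13,763| = $686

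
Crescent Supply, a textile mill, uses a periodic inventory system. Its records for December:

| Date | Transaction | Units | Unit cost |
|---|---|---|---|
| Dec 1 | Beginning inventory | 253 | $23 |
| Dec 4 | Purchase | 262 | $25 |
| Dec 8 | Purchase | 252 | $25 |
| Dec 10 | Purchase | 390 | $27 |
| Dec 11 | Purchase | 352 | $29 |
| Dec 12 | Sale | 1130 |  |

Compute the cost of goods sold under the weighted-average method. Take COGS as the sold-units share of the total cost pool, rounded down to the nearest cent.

COGS = $29,509.54

Dec 12, sell 1130: 1130/1509 × $39,407.00 → $29,509.54
Ending inventory (cost pool remaining) = $9,897.46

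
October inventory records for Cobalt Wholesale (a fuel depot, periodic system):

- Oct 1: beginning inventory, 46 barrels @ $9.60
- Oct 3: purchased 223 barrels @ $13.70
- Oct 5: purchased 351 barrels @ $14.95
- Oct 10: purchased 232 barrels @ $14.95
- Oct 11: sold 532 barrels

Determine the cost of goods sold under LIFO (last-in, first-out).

COGS = $7,953.40

Oct 11, 532 sold [LIFO — newest first]: 232 @ $14.95 + 300 @ $14.95 = $7,953.40
Ending inventory: 46 @ $9.60 + 223 @ $13.70 + 51 @ $14.95 = $4,259.15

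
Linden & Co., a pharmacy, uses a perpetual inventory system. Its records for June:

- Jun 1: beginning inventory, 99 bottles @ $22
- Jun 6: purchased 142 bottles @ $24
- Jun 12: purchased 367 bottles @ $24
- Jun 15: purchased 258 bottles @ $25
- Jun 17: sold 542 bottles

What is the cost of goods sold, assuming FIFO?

Jun 17, 542 sold [FIFO — oldest first]: 99 @ $22 + 142 @ $24 + 301 @ $24 = $12,810
Ending inventory: 66 @ $24 + 258 @ $25 = $8,034

COGS = $12,810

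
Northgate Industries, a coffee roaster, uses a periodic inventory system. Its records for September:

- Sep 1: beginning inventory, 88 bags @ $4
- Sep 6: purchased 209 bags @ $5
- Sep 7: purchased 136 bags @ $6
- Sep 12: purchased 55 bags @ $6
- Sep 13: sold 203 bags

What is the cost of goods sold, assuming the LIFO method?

Sep 13, 203 sold [LIFO — newest first]: 55 @ $6 + 136 @ $6 + 12 @ $5 = $1,206
Ending inventory: 88 @ $4 + 197 @ $5 = $1,337
Check: goods available $2,543 = COGS $1,206 + ending $1,337

COGS = $1,206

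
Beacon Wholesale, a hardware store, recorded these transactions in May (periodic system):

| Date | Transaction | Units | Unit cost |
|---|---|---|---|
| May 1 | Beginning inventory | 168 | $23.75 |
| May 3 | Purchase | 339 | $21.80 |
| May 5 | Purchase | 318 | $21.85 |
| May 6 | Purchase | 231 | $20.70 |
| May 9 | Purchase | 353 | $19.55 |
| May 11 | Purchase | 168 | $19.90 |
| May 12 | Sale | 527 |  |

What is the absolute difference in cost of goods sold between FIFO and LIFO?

FIFO COGS: 168 @ $23.75 + 339 @ $21.80 + 20 @ $21.85 = $11,817.20
LIFO COGS: 168 @ $19.90 + 353 @ $19.55 + 6 @ $20.70 = $10,368.55
Difference = |$11,817.20 − $10,368.55| = $1,448.65

$1,448.65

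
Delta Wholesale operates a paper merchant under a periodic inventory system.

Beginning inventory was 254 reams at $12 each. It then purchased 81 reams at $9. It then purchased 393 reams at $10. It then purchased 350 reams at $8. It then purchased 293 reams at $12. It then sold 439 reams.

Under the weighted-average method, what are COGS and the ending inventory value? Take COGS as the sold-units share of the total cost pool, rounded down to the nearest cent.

Sale 1, sell 439: 439/1371 × $14,023.00 → $4,490.22
Ending inventory (cost pool remaining) = $9,532.78
Check: goods available $14,023.00 = COGS $4,490.22 + ending $9,532.78

COGS = $4,490.22; ending inventory = $9,532.78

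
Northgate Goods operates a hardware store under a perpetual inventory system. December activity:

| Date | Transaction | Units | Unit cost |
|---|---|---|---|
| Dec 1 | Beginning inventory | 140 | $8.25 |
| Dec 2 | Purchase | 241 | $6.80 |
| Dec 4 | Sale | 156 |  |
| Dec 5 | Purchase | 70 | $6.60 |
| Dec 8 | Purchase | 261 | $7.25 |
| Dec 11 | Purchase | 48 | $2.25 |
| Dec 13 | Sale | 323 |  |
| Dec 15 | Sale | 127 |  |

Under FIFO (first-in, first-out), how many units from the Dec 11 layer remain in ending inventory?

Dec 4, 156 sold [FIFO — oldest first]: 140 @ $8.25 + 16 @ $6.80 = $1,263.80
Dec 13, 323 sold [FIFO — oldest first]: 225 @ $6.80 + 70 @ $6.60 + 28 @ $7.25 = $2,195.00
Dec 15, 127 sold [FIFO — oldest first]: 127 @ $7.25 = $920.75
Total COGS = $1,263.80 + $2,195.00 + $920.75 = $4,379.55
Ending inventory: 106 @ $7.25 + 48 @ $2.25 = $876.50

48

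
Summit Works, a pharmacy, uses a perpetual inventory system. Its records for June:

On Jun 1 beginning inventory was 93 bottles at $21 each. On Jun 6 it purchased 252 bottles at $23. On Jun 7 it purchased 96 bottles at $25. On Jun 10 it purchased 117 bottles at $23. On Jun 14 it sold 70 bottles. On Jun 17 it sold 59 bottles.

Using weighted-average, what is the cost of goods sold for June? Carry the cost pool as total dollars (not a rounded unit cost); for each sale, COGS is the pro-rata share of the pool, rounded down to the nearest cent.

COGS = $2,968.38

After Jun 1: 93 on hand, pool $1,953.00 (≈ $21.0000 each)
After Jun 6: 345 on hand, pool $7,749.00 (≈ $22.4609 each)
After Jun 7: 441 on hand, pool $10,149.00 (≈ $23.0136 each)
After Jun 10: 558 on hand, pool $12,840.00 (≈ $23.0108 each)
Jun 14, sell 70: 70/558 × $12,840.00 → $1,610.75
Jun 17, sell 59: 59/488 × $11,229.25 → $1,357.63
Total COGS = $1,610.75 + $1,357.63 = $2,968.38
Ending inventory (cost pool remaining) = $9,871.62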